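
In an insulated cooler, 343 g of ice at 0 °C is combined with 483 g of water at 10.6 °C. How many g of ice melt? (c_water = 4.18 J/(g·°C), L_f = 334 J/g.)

m_melted ≈ 64.1 g

Water can give up m c ΔT = 483×4.18×10.6 = 21401 J before reaching 0 °C.
To melt every bit of ice: 343×334 = 114562 J.
That's not enough to melt it all — equilibrium is at 0 °C with ice remaining.
m_melt = 21401 / L_f = 64.07 g.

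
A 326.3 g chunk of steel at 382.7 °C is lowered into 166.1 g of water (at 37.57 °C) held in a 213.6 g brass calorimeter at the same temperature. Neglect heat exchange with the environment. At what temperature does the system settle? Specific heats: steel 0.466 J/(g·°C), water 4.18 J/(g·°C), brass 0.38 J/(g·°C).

T_f ≈ 94.1 °C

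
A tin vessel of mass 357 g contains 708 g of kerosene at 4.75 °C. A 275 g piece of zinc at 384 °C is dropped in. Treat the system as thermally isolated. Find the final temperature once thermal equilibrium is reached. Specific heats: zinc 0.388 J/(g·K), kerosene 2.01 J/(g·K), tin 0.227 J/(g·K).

Taking heat into each body as positive, Σ m c ΔT = 0:
275*0.388*(T − 384) + 708*2.01*(T − 4.75) + 357*0.227*(T − 4.75) = 0
106.7(T − 384) + 1423.1(T − 4.75) + 81.04(T − 4.75) = 0
1610.8 T = 48117
T = 48117 / 1610.8 = 29.9 °C

T_f ≈ 29.9 °C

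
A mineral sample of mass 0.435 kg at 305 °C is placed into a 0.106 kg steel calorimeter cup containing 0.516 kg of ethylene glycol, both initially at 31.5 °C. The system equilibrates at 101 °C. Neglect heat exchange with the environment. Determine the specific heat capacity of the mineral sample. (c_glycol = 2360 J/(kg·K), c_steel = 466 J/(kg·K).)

c ≈ 992 J/(kg·K)

Heat gained plus heat lost sum to zero:
0.435·c·(101 − 305) + 0.516·2360·(101 − 31.5) + 0.106·466·(101 − 31.5) = 0
-88.74 c = -88067
c = -88067/-88.74 ≈ 992.4 J/(kg·K)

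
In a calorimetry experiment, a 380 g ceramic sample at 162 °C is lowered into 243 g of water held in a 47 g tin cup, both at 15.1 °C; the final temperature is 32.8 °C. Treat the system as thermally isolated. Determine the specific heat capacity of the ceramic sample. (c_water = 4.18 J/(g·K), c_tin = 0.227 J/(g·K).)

c ≈ 0.37 J/(g·K)

Energy conservation, ΣQ = 0:
380×c×(32.8 − 162) + 243×4.18×(32.8 − 15.1) + 47×0.227×(32.8 − 15.1) = 0
-49096 c = -18167
c = -18167/-49096 ≈ 0.37 J/(g·K)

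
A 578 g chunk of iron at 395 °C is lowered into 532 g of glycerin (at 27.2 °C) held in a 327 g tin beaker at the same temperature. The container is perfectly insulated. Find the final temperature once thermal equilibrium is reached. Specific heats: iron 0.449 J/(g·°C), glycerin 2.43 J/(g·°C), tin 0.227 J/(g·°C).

Setting the total heat transfer to zero:
578×0.449×(T − 395) + 532×2.43×(T − 27.2) + 327×0.227×(T − 27.2) = 0
259.52(T − 395) + 1292.8(T − 27.2) + 74.23(T − 27.2) = 0
1626.5 T = 139693
T = 139693 / 1626.5 = 85.9 °C

T_f ≈ 85.9 °C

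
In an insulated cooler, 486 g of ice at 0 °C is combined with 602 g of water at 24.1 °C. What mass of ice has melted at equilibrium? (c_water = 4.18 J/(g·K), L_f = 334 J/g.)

m_melted ≈ 182 g

Cooling the water to 0 °C releases 602·4.18·24.1 = 60644 J.
Fully melting the ice requires m_ice L_f = 486·334 = 162324 J.
That's not enough to melt it all — equilibrium is at 0 °C with ice remaining.
m_melted·334 = 60644  ⇒  m_melted ≈ 181.6 g.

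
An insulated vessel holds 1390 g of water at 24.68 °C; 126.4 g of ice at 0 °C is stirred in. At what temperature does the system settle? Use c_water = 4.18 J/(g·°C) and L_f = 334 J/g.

Taking heat into each body as positive, Σ m c ΔT = 0:
fusion: m_ice L_f = 126.4×334 = 42218
  warm the meltwater: 528.35 T
  water cools: 1390×4.18×(T − 24.68) = 5810.2(T − 24.68)
6338.6 T = 143396 − 42218 = 101178
T ≈ 15.96 °C (positive, so assuming full melt was valid).

T_f ≈ 16.0 °C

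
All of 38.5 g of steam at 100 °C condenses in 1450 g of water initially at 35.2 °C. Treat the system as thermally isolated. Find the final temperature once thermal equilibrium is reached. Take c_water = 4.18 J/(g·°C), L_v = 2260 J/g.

T_f ≈ 50.9 °C

Heat gained plus heat lost sum to zero:
latent heat released on condensation: 38.5×2260 = 87010
  condensed water 100 °C→T: 160.93(T − 100)
  original water: 6061(T − 35.2)
6221.9 T = 87010 + 16093 + 213347 = 316450
T ≈ 50.86 °C — below 100 °C, confirming all the steam condensed.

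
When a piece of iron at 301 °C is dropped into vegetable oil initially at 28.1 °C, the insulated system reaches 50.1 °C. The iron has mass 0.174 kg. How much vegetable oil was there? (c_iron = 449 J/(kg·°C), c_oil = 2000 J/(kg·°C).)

m ≈ 0.445 kg

|Q_iron| = |Q_oil|:
0.174×449×(301 − 50.1) = m×2000×(50.1 − 28.1)
44000 m = 19602  ⇒  m ≈ 0.4455 kg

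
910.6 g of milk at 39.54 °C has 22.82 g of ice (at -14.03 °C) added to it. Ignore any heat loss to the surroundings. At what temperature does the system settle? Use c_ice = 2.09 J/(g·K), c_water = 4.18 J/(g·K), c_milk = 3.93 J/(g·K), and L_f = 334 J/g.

T_f ≈ 36.3 °C

Conservation of energy gives ΣQ = 0:
ice -14.03→0 °C: 22.82×2.09×14.03 = 669.14; melt ice: 22.82×334 = 7621.9; meltwater 0→T: 22.82×4.18×T = 95.39 T; milk: 3578.7(T − 39.54)
3674 T = 141500 − 8291 = 133209
T ≈ 36.26 °C. Since T > 0 °C, the all-ice-melts assumption holds.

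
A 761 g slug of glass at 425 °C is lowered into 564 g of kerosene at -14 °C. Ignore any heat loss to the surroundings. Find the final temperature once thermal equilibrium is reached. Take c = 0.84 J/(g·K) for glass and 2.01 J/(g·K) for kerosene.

Let T be the final temperature. ΣQ_i = 0:
761×0.84×(T − 425) + 564×2.01×(T − (-14)) = 0
1772.9 T = 255806
T = 255806 / 1772.9 = 144 °C

T_f ≈ 144.3 °C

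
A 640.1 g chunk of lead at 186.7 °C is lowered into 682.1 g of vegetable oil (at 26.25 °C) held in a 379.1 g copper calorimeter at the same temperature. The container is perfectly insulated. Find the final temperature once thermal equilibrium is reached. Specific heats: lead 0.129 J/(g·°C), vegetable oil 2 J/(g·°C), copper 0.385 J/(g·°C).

T_f ≈ 34.6 °C

With ΣQ=0 the equilibrium temperature is the m·c-weighted mean:
T_f = (82.57*186.7 + 1364.2*26.25 + 145.95*26.25) / (82.57 + 1364.2 + 145.95)
    = 55058 / 1592.7 ≈ 34.57 °C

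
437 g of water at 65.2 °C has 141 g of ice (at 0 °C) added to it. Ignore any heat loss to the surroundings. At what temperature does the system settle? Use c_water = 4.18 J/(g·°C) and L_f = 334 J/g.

T_f ≈ 29.8 °C

Sum of m c ΔT and latent-heat terms is zero:
fusion: m_ice L_f = 141·334 = 47094; meltwater 0→T: 141·4.18·T = 589.38 T; water cools: 437·4.18·(T − 65.2) = 1826.7(T − 65.2)
2416 T = 119098 − 47094 = 72004
T ≈ 29.80 °C (positive, so assuming full melt was valid).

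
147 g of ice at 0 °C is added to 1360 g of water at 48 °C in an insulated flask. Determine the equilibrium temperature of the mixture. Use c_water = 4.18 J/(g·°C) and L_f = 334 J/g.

T_f ≈ 35.5 °C

Energy conservation, ΣQ = 0:
latent heat to melt: 147·334 = 49098; warm the meltwater: 614.46 T; water: 5684.8(T − 48)
6299.3 T = 272870 − 49098 = 223772
T ≈ 35.52 °C — above 0 °C, consistent with complete melting.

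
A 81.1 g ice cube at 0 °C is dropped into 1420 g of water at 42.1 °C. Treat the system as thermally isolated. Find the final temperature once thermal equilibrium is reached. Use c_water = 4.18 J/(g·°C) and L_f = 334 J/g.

T_f ≈ 35.5 °C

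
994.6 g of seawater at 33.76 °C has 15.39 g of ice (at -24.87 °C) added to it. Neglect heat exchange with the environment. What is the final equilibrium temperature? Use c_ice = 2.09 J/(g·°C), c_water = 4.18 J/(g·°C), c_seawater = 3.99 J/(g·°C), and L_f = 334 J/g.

T_f ≈ 31.7 °C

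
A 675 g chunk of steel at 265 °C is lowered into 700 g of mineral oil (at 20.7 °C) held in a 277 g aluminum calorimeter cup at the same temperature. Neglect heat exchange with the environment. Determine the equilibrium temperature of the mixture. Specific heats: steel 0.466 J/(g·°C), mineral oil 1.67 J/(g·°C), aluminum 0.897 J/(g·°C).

T_f ≈ 65.1 °C

Heat gained plus heat lost sum to zero:
675*0.466*(T − 265) + 700*1.67*(T − 20.7) + 277*0.897*(T − 20.7) = 0
314.55(T − 265) + 1169(T − 20.7) + 248.47(T − 20.7) = 0
(314.55 + 1169 + 248.47) T = 314.55*265 + 1169*20.7 + 248.47*20.7
T ≈ 65.07 °C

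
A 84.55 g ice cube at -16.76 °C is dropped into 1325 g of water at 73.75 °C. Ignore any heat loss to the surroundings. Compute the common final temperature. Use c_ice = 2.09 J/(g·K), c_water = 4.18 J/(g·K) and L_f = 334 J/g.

T_f ≈ 64.0 °C

Heat gained plus heat lost sum to zero:
warm ice to 0 °C: 84.55×2.09×(0 − (-16.76)) = 2961.7; latent heat to melt: 84.55×334 = 28240; meltwater 0→T: 84.55×4.18×T = 353.42 T; water cools: 1325×4.18×(T − 73.75) = 5538.5(T − 73.75)
5891.9 T = 408464 − 31201 = 377263
T ≈ 64.03 °C — above 0 °C, consistent with complete melting.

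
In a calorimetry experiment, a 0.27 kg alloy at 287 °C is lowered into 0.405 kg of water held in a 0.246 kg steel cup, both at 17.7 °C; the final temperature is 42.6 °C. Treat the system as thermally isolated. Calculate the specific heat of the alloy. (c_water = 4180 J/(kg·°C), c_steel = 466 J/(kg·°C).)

c ≈ 682 J/(kg·°C)

Taking heat into each body as positive, Σ m c ΔT = 0:
0.27×c×(42.6 − 287) + 0.405×4180×(42.6 − 17.7) + 0.246×466×(42.6 − 17.7) = 0
-65.99 c = -45008
c = -45008/-65.99 ≈ 682.1 J/(kg·°C)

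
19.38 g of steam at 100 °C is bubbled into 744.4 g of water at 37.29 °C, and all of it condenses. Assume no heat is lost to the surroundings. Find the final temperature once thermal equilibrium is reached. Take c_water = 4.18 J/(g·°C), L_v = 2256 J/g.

T_f ≈ 52.6 °C

Energy balance with sensible and latent terms:
condense steam: −19.38×2256 = −43721
  condensate cools 100→T: 19.38×4.18×(T − 100) = 81.01(T − 100)
  original water: 3111.6(T − 37.29)
3192.6 T = 43721 + 8100.8 + 116031 = 167853
T ≈ 52.58 °C, under the boiling point, so the assumption holds.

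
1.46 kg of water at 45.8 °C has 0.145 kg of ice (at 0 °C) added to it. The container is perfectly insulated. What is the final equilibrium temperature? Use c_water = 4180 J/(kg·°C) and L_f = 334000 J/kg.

Let T be the final temperature. ΣQ_i = 0:
latent heat to melt: 0.145×334000 = 48430; warm the meltwater: 606.1 T; water: 6102.8(T − 45.8)
6708.9 T = 279508 − 48430 = 231078
T ≈ 34.44 °C — above 0 °C, consistent with complete melting.

T_f ≈ 34.4 °C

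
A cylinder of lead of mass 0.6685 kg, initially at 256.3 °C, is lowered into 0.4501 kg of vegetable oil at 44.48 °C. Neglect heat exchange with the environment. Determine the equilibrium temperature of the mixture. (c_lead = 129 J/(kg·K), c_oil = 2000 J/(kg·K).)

T_f ≈ 63.0 °C

With ΣQ=0 the equilibrium temperature is the m·c-weighted mean:
T_f = (86.24*256.3 + 900.2*44.48) / (86.24 + 900.2)
    = 62143 / 986.44 ≈ 63.00 °C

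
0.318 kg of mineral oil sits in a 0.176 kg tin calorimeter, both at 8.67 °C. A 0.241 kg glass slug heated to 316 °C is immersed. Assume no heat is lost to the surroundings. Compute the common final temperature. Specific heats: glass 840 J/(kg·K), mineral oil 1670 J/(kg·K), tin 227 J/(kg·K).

T_f ≈ 89.1 °C

Let T be the final temperature. ΣQ_i = 0:
0.241×840×(T − 316) + 0.318×1670×(T − 8.67) + 0.176×227×(T − 8.67) = 0
202.44(T − 316) + 531.06(T − 8.67) + 39.95(T − 8.67) = 0
(202.44 + 531.06 + 39.95) T = 202.44×316 + 531.06×8.67 + 39.95×8.67
T = 68922 / 773.45 = 89.1 °C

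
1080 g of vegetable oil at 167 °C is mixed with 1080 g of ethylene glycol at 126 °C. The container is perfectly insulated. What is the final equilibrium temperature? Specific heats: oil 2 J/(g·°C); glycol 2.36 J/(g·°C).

T_f ≈ 144.8 °C

Energy conservation, ΣQ = 0:
1080·2·(T − 167) + 1080·2.36·(T − 126) = 0
(2160 + 2548.8) T = 2160·167 + 2548.8·126
T = 681869/4708.8 ≈ 144.81 °C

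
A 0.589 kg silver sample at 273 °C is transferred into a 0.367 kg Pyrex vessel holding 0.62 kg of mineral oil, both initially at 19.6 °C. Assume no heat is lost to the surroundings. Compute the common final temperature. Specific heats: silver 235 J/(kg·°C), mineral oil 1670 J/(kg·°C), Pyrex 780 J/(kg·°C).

T_f ≈ 43.6 °C

Heat gained plus heat lost sum to zero:
0.589*235*(T − 273) + 0.62*1670*(T − 19.6) + 0.367*780*(T − 19.6) = 0
138.41(T − 273) + 1035.4(T − 19.6) + 286.26(T − 19.6) = 0
(138.41 + 1035.4 + 286.26) T = 138.41*273 + 1035.4*19.6 + 286.26*19.6
T = 63692 / 1460.1 = 43.6 °C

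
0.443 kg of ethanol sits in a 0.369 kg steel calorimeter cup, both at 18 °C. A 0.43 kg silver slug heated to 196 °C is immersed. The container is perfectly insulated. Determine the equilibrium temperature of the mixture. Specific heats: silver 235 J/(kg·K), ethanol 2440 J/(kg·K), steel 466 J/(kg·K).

T_f = Σ m_i c_i T_i / Σ m_i c_i:
T_f = (101.05*196 + 1080.9*18 + 171.95*18) / (101.05 + 1080.9 + 171.95)
    = 42358 / 1353.9 ≈ 31.29 °C

T_f ≈ 31.3 °C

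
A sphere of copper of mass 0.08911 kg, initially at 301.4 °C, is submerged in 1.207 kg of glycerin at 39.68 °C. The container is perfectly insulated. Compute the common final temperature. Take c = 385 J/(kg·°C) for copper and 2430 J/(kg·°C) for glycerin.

Energy conservation, ΣQ = 0:
0.08911*385*(T − 301.4) + 1.207*2430*(T − 39.68) = 0
34.31(T − 301.4) + 2933(T − 39.68) = 0
(34.31 + 2933) T = 34.31*301.4 + 2933*39.68
T = 126722 / 2967.3 = 42.7 °C

T_f ≈ 42.7 °C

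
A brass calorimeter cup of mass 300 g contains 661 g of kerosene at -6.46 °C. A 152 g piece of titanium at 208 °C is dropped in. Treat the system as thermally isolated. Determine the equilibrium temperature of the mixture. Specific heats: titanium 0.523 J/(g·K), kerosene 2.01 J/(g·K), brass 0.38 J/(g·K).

T_f ≈ 4.7 °C

T_f is the heat-capacity-weighted average of the initial temperatures:
T_f = (79.5*208 + 1328.6*(-6.46) + 114*(-6.46)) / (79.5 + 1328.6 + 114)
    = 7215.9 / 1522.1 ≈ 4.74 °C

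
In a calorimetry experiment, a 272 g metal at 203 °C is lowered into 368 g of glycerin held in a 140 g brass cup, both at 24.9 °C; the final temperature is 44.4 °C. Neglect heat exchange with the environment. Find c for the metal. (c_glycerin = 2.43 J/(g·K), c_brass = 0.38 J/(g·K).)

c ≈ 0.428 J/(g·K)

Let T be the final temperature. ΣQ_i = 0:
272×c×(44.4 − 203) + 368×2.43×(44.4 − 24.9) + 140×0.38×(44.4 − 24.9) = 0
-43139 c = -18475
c = -18475/-43139 ≈ 0.4283 J/(g·K)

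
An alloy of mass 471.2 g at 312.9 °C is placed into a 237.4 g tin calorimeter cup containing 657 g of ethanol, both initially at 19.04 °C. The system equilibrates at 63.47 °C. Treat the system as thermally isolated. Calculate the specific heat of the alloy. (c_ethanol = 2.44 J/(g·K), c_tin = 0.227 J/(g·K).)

c ≈ 0.626 J/(g·K)

Let T be the final temperature. ΣQ_i = 0:
471.2·c·(63.47 − 312.9) + 657·2.44·(63.47 − 19.04) + 237.4·0.227·(63.47 − 19.04) = 0
-117531 c = -73619
c = -73619/-117531 ≈ 0.6264 J/(g·K)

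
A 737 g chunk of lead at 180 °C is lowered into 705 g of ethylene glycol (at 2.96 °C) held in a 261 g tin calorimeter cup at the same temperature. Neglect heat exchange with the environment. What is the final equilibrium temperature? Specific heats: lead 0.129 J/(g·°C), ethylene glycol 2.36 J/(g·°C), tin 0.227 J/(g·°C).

Setting the total heat transfer to zero:
737·0.129·(T − 180) + 705·2.36·(T − 2.96) + 261·0.227·(T − 2.96) = 0
(95.07 + 1663.8 + 59.25) T = 95.07·180 + 1663.8·2.96 + 59.25·2.96
T = 22213 / 1818.1 = 12.2 °C

T_f ≈ 12.2 °C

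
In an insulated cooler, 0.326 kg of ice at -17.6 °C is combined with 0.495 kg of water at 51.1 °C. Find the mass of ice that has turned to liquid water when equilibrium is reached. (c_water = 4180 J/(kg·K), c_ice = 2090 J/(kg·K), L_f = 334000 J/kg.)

Water can give up m c ΔT = 0.495·4180·51.1 = 105731 J before reaching 0 °C.
Warming the ice to 0 °C takes 0.326·2090·17.6 = 11992 J, leaving 93739 J for melting.
Melting all 0.326 kg of ice would need 0.326·334000 = 108884 J.
Since 93739 < 108884 J, not all the ice melts; equilibrium is at 0 °C.
m_melted·334000 = 93739  ⇒  m_melted ≈ 0.2807 kg.

m_melted ≈ 0.281 kg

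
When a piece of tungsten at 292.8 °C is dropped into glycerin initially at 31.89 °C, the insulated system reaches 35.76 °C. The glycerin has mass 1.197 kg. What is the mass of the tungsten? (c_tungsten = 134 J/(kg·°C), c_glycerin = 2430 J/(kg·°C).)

Heat gained plus heat lost sum to zero:
m·134·(35.76 − 292.8) + 1.197·2430·(35.76 − 31.89) = 0
-34443 m = -11257
m = -11257/-34443 ≈ 0.3268 kg

m ≈ 0.327 kg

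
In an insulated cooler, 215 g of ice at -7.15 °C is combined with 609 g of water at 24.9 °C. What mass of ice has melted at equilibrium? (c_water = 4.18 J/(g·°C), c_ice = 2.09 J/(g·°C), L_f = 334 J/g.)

Cooling the water to 0 °C releases 609·4.18·24.9 = 63386 J.
Warming the ice to 0 °C takes 215·2.09·7.15 = 3212.9 J, leaving 60173 J for melting.
Melting all 215 g of ice would need 215·334 = 71810 J.
Since 60173 < 71810 J, not all the ice melts; equilibrium is at 0 °C.
Mass melted = 60173/334 ≈ 180.2 g.

m_melted ≈ 180 g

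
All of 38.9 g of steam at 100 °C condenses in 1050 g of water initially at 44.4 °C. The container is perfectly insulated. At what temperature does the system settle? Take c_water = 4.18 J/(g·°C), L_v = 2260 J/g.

Let T be the final temperature. ΣQ_i = 0:
latent heat released on condensation: 38.9·2260 = 87914; condensate cools 100→T: 38.9·4.18·(T − 100) = 162.6(T − 100); water warms: 1050·4.18·(T − 44.4) = 4389(T − 44.4)
4551.6 T = 87914 + 16260 + 194872 = 299046
T ≈ 65.70 °C — below 100 °C, confirming all the steam condensed.

T_f ≈ 65.7 °C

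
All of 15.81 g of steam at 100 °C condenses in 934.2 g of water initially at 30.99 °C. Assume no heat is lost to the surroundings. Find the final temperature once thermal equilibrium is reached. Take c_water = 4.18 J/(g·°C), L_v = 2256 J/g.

Let T be the final temperature. ΣQ_i = 0:
condense steam: −15.81·2256 = −35667; condensed water 100 °C→T: 66.09(T − 100); water warms: 934.2·4.18·(T − 30.99) = 3905(T − 30.99)
3971 T = 35667 + 6608.6 + 121015 = 163291
T ≈ 41.12 °C (< 100 °C, so full condensation is consistent).

T_f ≈ 41.1 °C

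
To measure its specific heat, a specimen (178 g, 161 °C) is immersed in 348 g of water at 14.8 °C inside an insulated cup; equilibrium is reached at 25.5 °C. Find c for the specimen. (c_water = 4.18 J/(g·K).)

Heat gained plus heat lost sum to zero:
178×c×(25.5 − 161) + 348×4.18×(25.5 − 14.8) = 0
-24119 c = -15565
c = -15565/-24119 ≈ 0.6453 J/(g·K)

c ≈ 0.645 J/(g·K)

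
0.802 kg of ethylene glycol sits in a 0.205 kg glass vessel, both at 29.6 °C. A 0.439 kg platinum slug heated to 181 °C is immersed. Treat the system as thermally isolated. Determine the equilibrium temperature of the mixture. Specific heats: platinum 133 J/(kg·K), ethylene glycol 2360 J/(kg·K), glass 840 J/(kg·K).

T_f ≈ 33.8 °C

Heat gained plus heat lost sum to zero:
0.439×133×(T − 181) + 0.802×2360×(T − 29.6) + 0.205×840×(T − 29.6) = 0
58.39(T − 181) + 1892.7(T − 29.6) + 172.2(T − 29.6) = 0
(58.39 + 1892.7 + 172.2) T = 58.39×181 + 1892.7×29.6 + 172.2×29.6
T ≈ 33.76 °C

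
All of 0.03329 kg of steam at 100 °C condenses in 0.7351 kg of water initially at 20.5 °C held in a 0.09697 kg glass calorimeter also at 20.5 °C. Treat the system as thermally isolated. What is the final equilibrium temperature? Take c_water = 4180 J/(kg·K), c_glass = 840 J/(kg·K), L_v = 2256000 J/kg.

T_f ≈ 46.7 °C

Taking heat into each body as positive, Σ m c ΔT = 0:
steam→water at 100 °C releases m L_v = 0.03329·2256000 = 75102; condensed water 100 °C→T: 139.15(T − 100); original water: 3072.7(T − 20.5); glass cup: 0.09697·840·(T − 20.5) = 81.45(T − 20.5)
3293.3 T = 75102 + 13915 + 64661 = 153678
T ≈ 46.66 °C, under the boiling point, so the assumption holds.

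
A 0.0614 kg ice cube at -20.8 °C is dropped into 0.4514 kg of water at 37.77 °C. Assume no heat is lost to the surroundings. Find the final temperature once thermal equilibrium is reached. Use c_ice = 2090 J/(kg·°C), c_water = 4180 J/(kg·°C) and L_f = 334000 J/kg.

Let T be the final temperature. ΣQ_i = 0:
warm ice to 0 °C: 0.0614×2090×(0 − (-20.8)) = 2669.2
  fusion: m_ice L_f = 0.0614×334000 = 20508
  warm the meltwater: 256.65 T
  water cools: 0.4514×4180×(T − 37.77) = 1886.9(T − 37.77)
2143.5 T = 71266 − 23177 = 48090
T ≈ 22.44 °C. Since T > 0 °C, the all-ice-melts assumption holds.

T_f ≈ 22.4 °C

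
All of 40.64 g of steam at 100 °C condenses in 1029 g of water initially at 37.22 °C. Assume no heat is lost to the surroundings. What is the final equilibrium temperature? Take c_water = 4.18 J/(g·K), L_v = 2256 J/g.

Conservation of energy gives ΣQ = 0:
condense steam: −40.64·2256 = −91684; condensate cools 100→T: 40.64·4.18·(T − 100) = 169.88(T − 100); water warms: 1029·4.18·(T − 37.22) = 4301.2(T − 37.22)
4471.1 T = 91684 + 16988 + 160091 = 268763
T ≈ 60.11 °C (< 100 °C, so full condensation is consistent).

T_f ≈ 60.1 °C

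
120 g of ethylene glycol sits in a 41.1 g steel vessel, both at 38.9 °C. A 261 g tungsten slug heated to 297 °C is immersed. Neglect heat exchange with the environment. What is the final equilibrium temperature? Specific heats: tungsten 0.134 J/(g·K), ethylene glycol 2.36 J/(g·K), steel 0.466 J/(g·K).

Energy conservation, ΣQ = 0:
261×0.134×(T − 297) + 120×2.36×(T − 38.9) + 41.1×0.466×(T − 38.9) = 0
34.97(T − 297) + 283.2(T − 38.9) + 19.15(T − 38.9) = 0
(34.97 + 283.2 + 19.15) T = 34.97×297 + 283.2×38.9 + 19.15×38.9
T = 22149 / 337.33 = 65.7 °C

T_f ≈ 65.7 °C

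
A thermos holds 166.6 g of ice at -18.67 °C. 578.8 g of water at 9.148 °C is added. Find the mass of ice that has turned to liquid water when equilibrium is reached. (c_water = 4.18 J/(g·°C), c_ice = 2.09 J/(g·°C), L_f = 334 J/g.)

Heat available from the water dropping to 0 °C: 578.8·4.18·9.148 = 22133 J.
Of that, 166.6·2.09·18.67 = 6500.8 J goes to bring the ice to 0 °C, leaving 15632 J.
To melt every bit of ice: 166.6·334 = 55644 J.
That's not enough to melt it all — equilibrium is at 0 °C with ice remaining.
Mass melted = 15632/334 ≈ 46.8 g.

m_melted ≈ 46.8 g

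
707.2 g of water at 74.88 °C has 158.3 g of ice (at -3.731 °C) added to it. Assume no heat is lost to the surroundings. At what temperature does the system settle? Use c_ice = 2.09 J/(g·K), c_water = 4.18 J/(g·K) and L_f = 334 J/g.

T_f ≈ 46.2 °C

Conservation of energy gives ΣQ = 0:
warm ice to 0 °C: 158.3·2.09·(0 − (-3.731)) = 1234.4
  melt ice: 158.3·334 = 52872
  warm the meltwater: 661.69 T
  water cools: 707.2·4.18·(T − 74.88) = 2956.1(T − 74.88)
3617.8 T = 221352 − 54107 = 167246
T ≈ 46.23 °C — above 0 °C, consistent with complete melting.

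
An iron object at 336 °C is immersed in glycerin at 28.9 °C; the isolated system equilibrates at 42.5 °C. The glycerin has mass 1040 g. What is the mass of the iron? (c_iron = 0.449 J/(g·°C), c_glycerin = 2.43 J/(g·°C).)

Setting the total heat transfer to zero:
m·0.449·(42.5 − 336) + 1040·2.43·(42.5 − 28.9) = 0
-131.78 m = -34370
m = -34370/-131.78 ≈ 260.8 g

m ≈ 261 g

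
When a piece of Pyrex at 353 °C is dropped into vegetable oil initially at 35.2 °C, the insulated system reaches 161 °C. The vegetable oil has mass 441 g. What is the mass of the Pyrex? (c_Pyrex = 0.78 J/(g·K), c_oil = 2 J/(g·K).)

m ≈ 741 g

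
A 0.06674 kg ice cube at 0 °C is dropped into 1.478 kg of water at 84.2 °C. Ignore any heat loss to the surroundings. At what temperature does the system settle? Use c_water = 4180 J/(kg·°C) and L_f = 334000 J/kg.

Energy conservation, ΣQ = 0:
melt ice: 0.06674×334000 = 22291; meltwater 0→T: 0.06674×4180×T = 278.97 T; water: 6178(T − 84.2)
6457 T = 520191 − 22291 = 497900
T ≈ 77.11 °C (positive, so assuming full melt was valid).

T_f ≈ 77.1 °C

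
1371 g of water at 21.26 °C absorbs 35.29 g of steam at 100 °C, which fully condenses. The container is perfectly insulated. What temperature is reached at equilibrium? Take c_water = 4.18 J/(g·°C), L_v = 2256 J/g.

Sum of m c ΔT and latent-heat terms is zero:
steam→water at 100 °C releases m L_v = 35.29×2256 = 79614; condensed water 100 °C→T: 147.51(T − 100); water warms: 1371×4.18×(T − 21.26) = 5730.8(T − 21.26)
5878.3 T = 79614 + 14751 + 121836 = 216202
T ≈ 36.78 °C, under the boiling point, so the assumption holds.

T_f ≈ 36.8 °C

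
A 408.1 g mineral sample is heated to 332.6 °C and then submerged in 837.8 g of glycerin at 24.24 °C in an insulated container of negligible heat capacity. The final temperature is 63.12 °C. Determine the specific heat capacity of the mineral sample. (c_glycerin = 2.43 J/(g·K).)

c ≈ 0.72 J/(g·K)

Conservation of energy gives ΣQ = 0:
408.1×c×(63.12 − 332.6) + 837.8×2.43×(63.12 − 24.24) = 0
-109975 c = -79154
c = -79154/-109975 ≈ 0.7197 J/(g·K)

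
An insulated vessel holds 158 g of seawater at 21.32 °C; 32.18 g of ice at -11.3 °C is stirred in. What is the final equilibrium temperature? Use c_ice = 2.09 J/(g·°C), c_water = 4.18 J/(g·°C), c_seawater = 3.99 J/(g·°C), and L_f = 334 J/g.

Setting the total heat transfer to zero:
ice -11.3→0 °C: 32.18×2.09×11.3 = 760; melt ice: 32.18×334 = 10748; meltwater 0→T: 32.18×4.18×T = 134.51 T; seawater: 630.42(T − 21.32)
764.93 T = 13441 − 11508 = 1932.4
T ≈ 2.53 °C (positive, so assuming full melt was valid).

T_f ≈ 2.5 °C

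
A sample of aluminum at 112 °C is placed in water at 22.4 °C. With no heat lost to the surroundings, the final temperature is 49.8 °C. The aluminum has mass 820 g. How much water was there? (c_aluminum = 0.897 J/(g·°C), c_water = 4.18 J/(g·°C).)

|Q_aluminum| = |Q_water|:
820·0.897·(112 − 49.8) = m·4.18·(49.8 − 22.4)
114.53 m = 45751  ⇒  m ≈ 399.5 g

m ≈ 399 g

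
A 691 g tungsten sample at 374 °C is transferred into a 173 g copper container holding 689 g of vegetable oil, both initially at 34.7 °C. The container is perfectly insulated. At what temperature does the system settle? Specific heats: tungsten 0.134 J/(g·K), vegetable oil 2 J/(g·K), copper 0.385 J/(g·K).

T_f ≈ 55.1 °C

Taking heat into each body as positive, Σ m c ΔT = 0:
691·0.134·(T − 374) + 689·2·(T − 34.7) + 173·0.385·(T − 34.7) = 0
(92.59 + 1378 + 66.61) T = 92.59·374 + 1378·34.7 + 66.61·34.7
T ≈ 55.14 °C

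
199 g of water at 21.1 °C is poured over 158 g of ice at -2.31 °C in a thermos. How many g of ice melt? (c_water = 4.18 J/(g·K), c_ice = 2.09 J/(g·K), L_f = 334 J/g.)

m_melted ≈ 50.3 g

Heat available from the water dropping to 0 °C: 199×4.18×21.1 = 17551 J.
Warming the ice to 0 °C takes 158×2.09×2.31 = 762.81 J, leaving 16789 J for melting.
To melt every bit of ice: 158×334 = 52772 J.
Since 16789 < 52772 J, not all the ice melts; equilibrium is at 0 °C.
Mass melted = 16789/334 ≈ 50.27 g.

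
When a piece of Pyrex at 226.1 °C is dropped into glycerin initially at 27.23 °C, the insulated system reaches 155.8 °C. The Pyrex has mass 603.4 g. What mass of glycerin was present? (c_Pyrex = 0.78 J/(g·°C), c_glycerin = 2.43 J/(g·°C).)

Setting the total heat transfer to zero:
603.4×0.78×(155.8 − 226.1) + m×2.43×(155.8 − 27.23) = 0
312.43 m = 33087
m = 33087/312.43 ≈ 105.9 g

m ≈ 106 g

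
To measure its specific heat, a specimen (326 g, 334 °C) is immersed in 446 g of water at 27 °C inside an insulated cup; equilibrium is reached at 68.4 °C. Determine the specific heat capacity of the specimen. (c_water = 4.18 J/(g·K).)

c ≈ 0.891 J/(g·K)

m_s c (T_s − T_f) = m_water c_water (T_f − T_0):
326·c·(334 − 68.4) = 446·4.18·(68.4 − 27)
86586 c = 77181  ⇒  c ≈ 0.8914 J/(g·K)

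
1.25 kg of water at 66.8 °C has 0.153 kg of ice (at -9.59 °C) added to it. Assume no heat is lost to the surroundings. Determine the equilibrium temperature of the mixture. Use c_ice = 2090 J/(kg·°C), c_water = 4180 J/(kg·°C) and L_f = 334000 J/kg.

T_f ≈ 50.3 °C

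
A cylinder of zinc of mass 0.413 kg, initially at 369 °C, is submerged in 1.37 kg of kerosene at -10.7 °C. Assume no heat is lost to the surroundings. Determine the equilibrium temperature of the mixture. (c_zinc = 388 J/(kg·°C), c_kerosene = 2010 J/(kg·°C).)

T_f = Σ m_i c_i T_i / Σ m_i c_i:
T_f = (160.24×369 + 2753.7×(-10.7)) / (160.24 + 2753.7)
    = 29665 / 2913.9 ≈ 10.18 °C

T_f ≈ 10.2 °C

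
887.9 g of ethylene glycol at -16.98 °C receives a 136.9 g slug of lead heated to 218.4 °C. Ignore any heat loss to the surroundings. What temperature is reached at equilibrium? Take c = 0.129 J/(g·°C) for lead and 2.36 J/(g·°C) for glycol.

T_f ≈ -15.0 °C

Heat gained plus heat lost sum to zero:
136.9*0.129*(T − 218.4) + 887.9*2.36*(T − (-16.98)) = 0
17.66(T − 218.4) + 2095.4(T − (-16.98)) = 0
(17.66 + 2095.4) T = 17.66*218.4 + 2095.4*(-16.98)
T = -31724 / 2113.1 = -15 °C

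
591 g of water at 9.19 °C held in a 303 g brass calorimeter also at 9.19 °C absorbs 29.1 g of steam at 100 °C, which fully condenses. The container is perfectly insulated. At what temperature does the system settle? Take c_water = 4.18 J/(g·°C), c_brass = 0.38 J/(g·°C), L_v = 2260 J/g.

Setting the total heat transfer to zero:
steam→water at 100 °C releases m L_v = 29.1·2260 = 65766; condensate cools 100→T: 29.1·4.18·(T − 100) = 121.64(T − 100); original water: 2470.4(T − 9.19); brass cup: 303·0.38·(T − 9.19) = 115.14(T − 9.19)
2707.2 T = 65766 + 12164 + 23761 = 101691
T ≈ 37.56 °C — below 100 °C, confirming all the steam condensed.

T_f ≈ 37.6 °C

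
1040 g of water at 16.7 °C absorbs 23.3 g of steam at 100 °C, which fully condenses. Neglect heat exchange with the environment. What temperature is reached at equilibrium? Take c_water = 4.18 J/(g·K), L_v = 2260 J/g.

T_f ≈ 30.4 °C

Setting the total heat transfer to zero:
condense steam: −23.3·2260 = −52658; condensed water 100 °C→T: 97.39(T − 100); water warms: 1040·4.18·(T − 16.7) = 4347.2(T − 16.7)
4444.6 T = 52658 + 9739.4 + 72598 = 134996
T ≈ 30.37 °C, under the boiling point, so the assumption holds.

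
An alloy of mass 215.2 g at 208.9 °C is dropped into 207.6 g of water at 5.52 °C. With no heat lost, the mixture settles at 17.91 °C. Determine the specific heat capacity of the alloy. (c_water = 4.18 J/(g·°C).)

c ≈ 0.262 J/(g·°C)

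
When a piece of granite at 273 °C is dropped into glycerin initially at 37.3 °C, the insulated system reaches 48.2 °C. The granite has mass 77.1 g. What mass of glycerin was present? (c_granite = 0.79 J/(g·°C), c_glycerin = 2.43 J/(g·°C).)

m ≈ 517 g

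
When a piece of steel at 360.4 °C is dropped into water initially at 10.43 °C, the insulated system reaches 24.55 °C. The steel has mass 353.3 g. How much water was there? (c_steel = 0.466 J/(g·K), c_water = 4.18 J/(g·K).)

Heat lost by the steel = heat gained by the water:
353.3×0.466×(360.4 − 24.55) = m×4.18×(24.55 − 10.43)
59.02 m = 55294  ⇒  m ≈ 936.8 g

m ≈ 937 g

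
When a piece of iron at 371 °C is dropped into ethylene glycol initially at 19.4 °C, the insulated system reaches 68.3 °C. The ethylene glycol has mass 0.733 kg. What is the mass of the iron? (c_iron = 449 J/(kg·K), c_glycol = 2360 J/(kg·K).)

m ≈ 0.622 kg

Heat lost by the iron = heat gained by the glycol:
m·449·(371 − 68.3) = 0.733·2360·(68.3 − 19.4)
135912 m = 84591  ⇒  m ≈ 0.6224 kg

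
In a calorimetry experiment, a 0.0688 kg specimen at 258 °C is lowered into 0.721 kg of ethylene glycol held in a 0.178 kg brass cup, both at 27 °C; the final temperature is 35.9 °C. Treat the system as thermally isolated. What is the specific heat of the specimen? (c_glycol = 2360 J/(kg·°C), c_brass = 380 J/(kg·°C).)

Let T be the final temperature. ΣQ_i = 0:
0.0688×c×(35.9 − 258) + 0.721×2360×(35.9 − 27) + 0.178×380×(35.9 − 27) = 0
-15.28 c = -15746
c = -15746/-15.28 ≈ 1030 J/(kg·°C)

c ≈ 1030 J/(kg·°C)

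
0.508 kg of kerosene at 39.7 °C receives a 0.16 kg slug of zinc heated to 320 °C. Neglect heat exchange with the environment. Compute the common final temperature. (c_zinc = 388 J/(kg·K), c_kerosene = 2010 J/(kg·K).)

T_f ≈ 55.8 °C

Heat gained plus heat lost sum to zero:
0.16×388×(T − 320) + 0.508×2010×(T − 39.7) = 0
1083.2 T = 60402
T ≈ 55.77 °C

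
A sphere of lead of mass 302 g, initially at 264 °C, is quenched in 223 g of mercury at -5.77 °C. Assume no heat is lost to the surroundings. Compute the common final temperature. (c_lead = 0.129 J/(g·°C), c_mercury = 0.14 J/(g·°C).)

With ΣQ=0 the equilibrium temperature is the m·c-weighted mean:
T_f = (38.96·264 + 31.22·(-5.77)) / (38.96 + 31.22)
    = 10105 / 70.18 ≈ 143.99 °C

T_f ≈ 144.0 °C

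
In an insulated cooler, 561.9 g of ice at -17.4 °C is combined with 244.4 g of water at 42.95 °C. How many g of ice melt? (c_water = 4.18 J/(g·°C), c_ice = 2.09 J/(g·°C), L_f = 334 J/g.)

m_melted ≈ 70.2 g

Cooling the water to 0 °C releases 244.4·4.18·42.95 = 43877 J.
Warming the ice to 0 °C takes 561.9·2.09·17.4 = 20434 J, leaving 23443 J for melting.
Melting all 561.9 g of ice would need 561.9·334 = 187675 J.
That's not enough to melt it all — equilibrium is at 0 °C with ice remaining.
m_melt = 23443 / L_f = 70.19 g.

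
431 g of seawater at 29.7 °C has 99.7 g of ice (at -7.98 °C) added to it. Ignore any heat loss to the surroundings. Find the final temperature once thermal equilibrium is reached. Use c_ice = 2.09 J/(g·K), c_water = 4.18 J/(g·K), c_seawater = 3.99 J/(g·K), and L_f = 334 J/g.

T_f ≈ 7.5 °C

Net heat exchanged in the isolated system is zero:
warm ice to 0 °C: 99.7·2.09·(0 − (-7.98)) = 1662.8
  fusion: m_ice L_f = 99.7·334 = 33300
  meltwater 0→T: 99.7·4.18·T = 416.75 T
  seawater: 1719.7(T − 29.7)
2136.4 T = 51075 − 34963 = 16112
T ≈ 7.54 °C — above 0 °C, consistent with complete melting.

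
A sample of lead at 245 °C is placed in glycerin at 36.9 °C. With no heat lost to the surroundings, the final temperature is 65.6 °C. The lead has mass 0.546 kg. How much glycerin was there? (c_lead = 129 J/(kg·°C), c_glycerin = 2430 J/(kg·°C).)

m ≈ 0.181 kg

Net heat exchanged in the isolated system is zero:
0.546·129·(65.6 − 245) + m·2430·(65.6 − 36.9) = 0
69741 m = 12636
m = 12636/69741 ≈ 0.1812 kg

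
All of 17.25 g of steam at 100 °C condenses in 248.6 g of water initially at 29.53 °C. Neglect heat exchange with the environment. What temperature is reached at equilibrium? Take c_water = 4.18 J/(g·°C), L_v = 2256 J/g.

T_f ≈ 69.1 °C

Let T be the final temperature. ΣQ_i = 0:
steam→water at 100 °C releases m L_v = 17.25·2256 = 38916; condensed water 100 °C→T: 72.1(T − 100); original water: 1039.1(T − 29.53)
1111.3 T = 38916 + 7210.5 + 30686 = 76813
T ≈ 69.12 °C — below 100 °C, confirming all the steam condensed.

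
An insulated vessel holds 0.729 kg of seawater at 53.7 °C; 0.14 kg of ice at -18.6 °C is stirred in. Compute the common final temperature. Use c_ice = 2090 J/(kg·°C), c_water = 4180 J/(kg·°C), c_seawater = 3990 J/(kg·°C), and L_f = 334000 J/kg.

Taking heat into each body as positive, Σ m c ΔT = 0:
ice -18.6→0 °C: 0.14×2090×18.6 = 5442.4; fusion: m_ice L_f = 0.14×334000 = 46760; meltwater 0→T: 0.14×4180×T = 585.2 T; seawater: 2908.7(T − 53.7)
3493.9 T = 156198 − 52202 = 103995
T ≈ 29.76 °C — above 0 °C, consistent with complete melting.

T_f ≈ 29.8 °C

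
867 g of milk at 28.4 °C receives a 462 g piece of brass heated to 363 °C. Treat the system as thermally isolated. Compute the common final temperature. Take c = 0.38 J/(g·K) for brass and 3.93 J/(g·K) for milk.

T_f ≈ 44.8 °C

Set heat shed by the hot body equal to heat absorbed by the cold body:
462*0.38*(363 − T) = 867*3.93*(T − 28.4)
175.56(363 − T) = 3407.3(T − 28.4)
3582.9 T = 160496  ⇒  T ≈ 44.80 °C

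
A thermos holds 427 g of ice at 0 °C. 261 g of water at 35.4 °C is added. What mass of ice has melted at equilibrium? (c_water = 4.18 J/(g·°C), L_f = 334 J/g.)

Heat available from the water dropping to 0 °C: 261×4.18×35.4 = 38621 J.
Fully melting the ice requires m_ice L_f = 427×334 = 142618 J.
Since 38621 < 142618 J, not all the ice melts; equilibrium is at 0 °C.
Mass melted = 38621/334 ≈ 115.6 g.

m_melted ≈ 116 g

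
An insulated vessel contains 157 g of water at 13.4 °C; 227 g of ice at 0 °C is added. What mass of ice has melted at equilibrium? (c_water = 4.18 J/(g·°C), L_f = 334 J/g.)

m_melted ≈ 26.3 g

Cooling the water to 0 °C releases 157×4.18×13.4 = 8793.9 J.
Fully melting the ice requires m_ice L_f = 227×334 = 75818 J.
Since 8793.9 < 75818 J, not all the ice melts; equilibrium is at 0 °C.
m_melt = 8793.9 / L_f = 26.33 g.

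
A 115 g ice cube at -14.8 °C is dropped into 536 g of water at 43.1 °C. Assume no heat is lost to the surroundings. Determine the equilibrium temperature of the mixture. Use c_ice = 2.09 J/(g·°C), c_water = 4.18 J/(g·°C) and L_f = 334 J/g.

T_f ≈ 20.1 °C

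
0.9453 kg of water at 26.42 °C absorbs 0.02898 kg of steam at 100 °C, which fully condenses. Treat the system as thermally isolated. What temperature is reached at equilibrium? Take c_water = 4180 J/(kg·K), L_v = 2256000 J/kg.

Setting the total heat transfer to zero:
latent heat released on condensation: 0.02898·2256000 = 65379
  condensed water 100 °C→T: 121.14(T − 100)
  water warms: 0.9453·4180·(T − 26.42) = 3951.4(T − 26.42)
4072.5 T = 65379 + 12114 + 104395 = 181887
T ≈ 44.66 °C, under the boiling point, so the assumption holds.

T_f ≈ 44.7 °C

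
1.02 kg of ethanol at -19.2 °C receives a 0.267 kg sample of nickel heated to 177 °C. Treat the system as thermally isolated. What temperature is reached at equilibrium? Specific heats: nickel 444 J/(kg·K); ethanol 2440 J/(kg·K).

T_f ≈ -10.3 °C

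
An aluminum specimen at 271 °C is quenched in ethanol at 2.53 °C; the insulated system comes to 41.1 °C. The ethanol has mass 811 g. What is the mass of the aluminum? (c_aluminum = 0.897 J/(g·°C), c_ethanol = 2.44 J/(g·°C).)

Taking heat into each body as positive, Σ m c ΔT = 0:
m·0.897·(41.1 − 271) + 811·2.44·(41.1 − 2.53) = 0
-206.22 m = -76324
m = -76324/-206.22 ≈ 370.1 g

m ≈ 370 g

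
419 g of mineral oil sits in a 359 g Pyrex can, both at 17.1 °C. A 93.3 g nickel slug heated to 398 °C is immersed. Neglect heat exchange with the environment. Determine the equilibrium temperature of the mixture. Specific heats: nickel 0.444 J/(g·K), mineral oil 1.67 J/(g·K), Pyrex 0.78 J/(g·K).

T_f ≈ 32.6 °C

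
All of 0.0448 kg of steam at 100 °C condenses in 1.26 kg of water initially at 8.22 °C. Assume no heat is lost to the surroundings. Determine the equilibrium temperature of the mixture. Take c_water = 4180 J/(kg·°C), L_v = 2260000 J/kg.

T_f ≈ 29.9 °C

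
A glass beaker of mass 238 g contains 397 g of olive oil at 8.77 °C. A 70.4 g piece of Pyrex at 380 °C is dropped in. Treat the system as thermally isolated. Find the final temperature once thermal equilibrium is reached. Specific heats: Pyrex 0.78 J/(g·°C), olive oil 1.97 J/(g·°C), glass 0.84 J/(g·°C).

T_f ≈ 28.4 °C

Heat gained plus heat lost sum to zero:
70.4×0.78×(T − 380) + 397×1.97×(T − 8.77) + 238×0.84×(T − 8.77) = 0
1036.9 T = 29479
T ≈ 28.43 °C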